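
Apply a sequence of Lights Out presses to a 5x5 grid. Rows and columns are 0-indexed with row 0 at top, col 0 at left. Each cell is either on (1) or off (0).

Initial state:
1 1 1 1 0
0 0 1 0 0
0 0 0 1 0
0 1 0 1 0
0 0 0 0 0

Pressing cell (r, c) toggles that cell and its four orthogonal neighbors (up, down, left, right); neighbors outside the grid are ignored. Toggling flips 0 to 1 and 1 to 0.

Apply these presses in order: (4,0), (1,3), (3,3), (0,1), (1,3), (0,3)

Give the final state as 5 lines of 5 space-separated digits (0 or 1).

After press 1 at (4,0):
1 1 1 1 0
0 0 1 0 0
0 0 0 1 0
1 1 0 1 0
1 1 0 0 0

After press 2 at (1,3):
1 1 1 0 0
0 0 0 1 1
0 0 0 0 0
1 1 0 1 0
1 1 0 0 0

After press 3 at (3,3):
1 1 1 0 0
0 0 0 1 1
0 0 0 1 0
1 1 1 0 1
1 1 0 1 0

After press 4 at (0,1):
0 0 0 0 0
0 1 0 1 1
0 0 0 1 0
1 1 1 0 1
1 1 0 1 0

After press 5 at (1,3):
0 0 0 1 0
0 1 1 0 0
0 0 0 0 0
1 1 1 0 1
1 1 0 1 0

After press 6 at (0,3):
0 0 1 0 1
0 1 1 1 0
0 0 0 0 0
1 1 1 0 1
1 1 0 1 0

Answer: 0 0 1 0 1
0 1 1 1 0
0 0 0 0 0
1 1 1 0 1
1 1 0 1 0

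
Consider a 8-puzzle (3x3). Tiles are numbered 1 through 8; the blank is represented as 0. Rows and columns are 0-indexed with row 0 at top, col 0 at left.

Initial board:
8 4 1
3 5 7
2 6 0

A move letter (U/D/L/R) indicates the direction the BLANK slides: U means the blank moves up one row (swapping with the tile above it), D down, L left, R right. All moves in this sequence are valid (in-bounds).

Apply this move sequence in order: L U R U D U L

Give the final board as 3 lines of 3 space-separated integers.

After move 1 (L):
8 4 1
3 5 7
2 0 6

After move 2 (U):
8 4 1
3 0 7
2 5 6

After move 3 (R):
8 4 1
3 7 0
2 5 6

After move 4 (U):
8 4 0
3 7 1
2 5 6

After move 5 (D):
8 4 1
3 7 0
2 5 6

After move 6 (U):
8 4 0
3 7 1
2 5 6

After move 7 (L):
8 0 4
3 7 1
2 5 6

Answer: 8 0 4
3 7 1
2 5 6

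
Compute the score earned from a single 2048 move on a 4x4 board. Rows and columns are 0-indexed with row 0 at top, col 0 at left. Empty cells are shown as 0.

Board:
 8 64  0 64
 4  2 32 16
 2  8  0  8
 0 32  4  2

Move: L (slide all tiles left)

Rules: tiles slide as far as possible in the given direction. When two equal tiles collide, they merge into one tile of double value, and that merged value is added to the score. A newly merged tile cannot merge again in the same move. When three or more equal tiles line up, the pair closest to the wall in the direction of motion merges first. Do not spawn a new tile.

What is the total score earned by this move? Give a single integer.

Slide left:
row 0: [8, 64, 0, 64] -> [8, 128, 0, 0]  score +128 (running 128)
row 1: [4, 2, 32, 16] -> [4, 2, 32, 16]  score +0 (running 128)
row 2: [2, 8, 0, 8] -> [2, 16, 0, 0]  score +16 (running 144)
row 3: [0, 32, 4, 2] -> [32, 4, 2, 0]  score +0 (running 144)
Board after move:
  8 128   0   0
  4   2  32  16
  2  16   0   0
 32   4   2   0

Answer: 144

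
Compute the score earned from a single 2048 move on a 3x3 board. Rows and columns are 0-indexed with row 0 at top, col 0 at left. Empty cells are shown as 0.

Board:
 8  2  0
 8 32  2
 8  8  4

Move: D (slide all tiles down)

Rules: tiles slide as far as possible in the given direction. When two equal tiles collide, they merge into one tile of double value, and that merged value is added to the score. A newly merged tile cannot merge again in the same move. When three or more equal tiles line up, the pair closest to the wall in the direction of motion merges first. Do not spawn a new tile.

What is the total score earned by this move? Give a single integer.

Answer: 16

Derivation:
Slide down:
col 0: [8, 8, 8] -> [0, 8, 16]  score +16 (running 16)
col 1: [2, 32, 8] -> [2, 32, 8]  score +0 (running 16)
col 2: [0, 2, 4] -> [0, 2, 4]  score +0 (running 16)
Board after move:
 0  2  0
 8 32  2
16  8  4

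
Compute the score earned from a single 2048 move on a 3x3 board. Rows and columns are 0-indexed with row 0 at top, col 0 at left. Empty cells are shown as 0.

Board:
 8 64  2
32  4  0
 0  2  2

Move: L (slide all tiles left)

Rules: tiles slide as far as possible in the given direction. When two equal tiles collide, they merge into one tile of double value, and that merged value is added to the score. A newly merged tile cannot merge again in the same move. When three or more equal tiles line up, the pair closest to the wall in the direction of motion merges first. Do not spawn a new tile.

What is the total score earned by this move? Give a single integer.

Answer: 4

Derivation:
Slide left:
row 0: [8, 64, 2] -> [8, 64, 2]  score +0 (running 0)
row 1: [32, 4, 0] -> [32, 4, 0]  score +0 (running 0)
row 2: [0, 2, 2] -> [4, 0, 0]  score +4 (running 4)
Board after move:
 8 64  2
32  4  0
 4  0  0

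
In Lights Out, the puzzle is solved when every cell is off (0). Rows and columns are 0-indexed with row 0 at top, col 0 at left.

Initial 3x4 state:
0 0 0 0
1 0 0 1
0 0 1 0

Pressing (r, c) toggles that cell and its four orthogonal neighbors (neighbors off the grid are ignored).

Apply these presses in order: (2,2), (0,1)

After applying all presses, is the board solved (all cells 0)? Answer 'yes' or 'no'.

After press 1 at (2,2):
0 0 0 0
1 0 1 1
0 1 0 1

After press 2 at (0,1):
1 1 1 0
1 1 1 1
0 1 0 1

Lights still on: 9

Answer: no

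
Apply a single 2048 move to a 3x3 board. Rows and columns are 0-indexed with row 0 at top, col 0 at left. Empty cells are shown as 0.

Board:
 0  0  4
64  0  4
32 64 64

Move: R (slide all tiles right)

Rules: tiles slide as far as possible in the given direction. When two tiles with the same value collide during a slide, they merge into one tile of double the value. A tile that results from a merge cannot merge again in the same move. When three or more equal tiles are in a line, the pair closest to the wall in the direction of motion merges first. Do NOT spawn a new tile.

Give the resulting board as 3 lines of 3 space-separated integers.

Answer:   0   0   4
  0  64   4
  0  32 128

Derivation:
Slide right:
row 0: [0, 0, 4] -> [0, 0, 4]
row 1: [64, 0, 4] -> [0, 64, 4]
row 2: [32, 64, 64] -> [0, 32, 128]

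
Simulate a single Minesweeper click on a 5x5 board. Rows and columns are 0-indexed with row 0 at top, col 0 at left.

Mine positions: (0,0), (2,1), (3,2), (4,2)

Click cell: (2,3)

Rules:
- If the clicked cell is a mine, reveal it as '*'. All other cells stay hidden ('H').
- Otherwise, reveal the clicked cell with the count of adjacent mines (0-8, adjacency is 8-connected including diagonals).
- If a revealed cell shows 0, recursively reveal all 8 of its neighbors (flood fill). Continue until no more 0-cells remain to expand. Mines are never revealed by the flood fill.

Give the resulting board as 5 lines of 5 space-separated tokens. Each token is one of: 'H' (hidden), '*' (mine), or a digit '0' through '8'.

H H H H H
H H H H H
H H H 1 H
H H H H H
H H H H H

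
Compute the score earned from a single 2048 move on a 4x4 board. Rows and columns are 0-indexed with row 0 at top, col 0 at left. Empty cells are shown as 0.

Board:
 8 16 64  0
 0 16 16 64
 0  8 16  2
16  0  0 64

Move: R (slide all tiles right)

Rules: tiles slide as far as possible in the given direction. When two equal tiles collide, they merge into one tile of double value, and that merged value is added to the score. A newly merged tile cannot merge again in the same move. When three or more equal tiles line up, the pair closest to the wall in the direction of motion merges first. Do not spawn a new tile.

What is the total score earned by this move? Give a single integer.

Answer: 32

Derivation:
Slide right:
row 0: [8, 16, 64, 0] -> [0, 8, 16, 64]  score +0 (running 0)
row 1: [0, 16, 16, 64] -> [0, 0, 32, 64]  score +32 (running 32)
row 2: [0, 8, 16, 2] -> [0, 8, 16, 2]  score +0 (running 32)
row 3: [16, 0, 0, 64] -> [0, 0, 16, 64]  score +0 (running 32)
Board after move:
 0  8 16 64
 0  0 32 64
 0  8 16  2
 0  0 16 64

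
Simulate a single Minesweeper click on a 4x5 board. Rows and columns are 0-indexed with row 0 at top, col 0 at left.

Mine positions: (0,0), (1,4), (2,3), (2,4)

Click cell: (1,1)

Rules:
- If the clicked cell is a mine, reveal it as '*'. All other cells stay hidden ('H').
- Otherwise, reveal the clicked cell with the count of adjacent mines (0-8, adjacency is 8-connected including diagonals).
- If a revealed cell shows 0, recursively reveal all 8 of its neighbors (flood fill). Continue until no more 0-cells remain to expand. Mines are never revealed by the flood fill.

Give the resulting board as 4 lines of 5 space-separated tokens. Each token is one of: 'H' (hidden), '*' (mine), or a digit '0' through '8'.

H H H H H
H 1 H H H
H H H H H
H H H H H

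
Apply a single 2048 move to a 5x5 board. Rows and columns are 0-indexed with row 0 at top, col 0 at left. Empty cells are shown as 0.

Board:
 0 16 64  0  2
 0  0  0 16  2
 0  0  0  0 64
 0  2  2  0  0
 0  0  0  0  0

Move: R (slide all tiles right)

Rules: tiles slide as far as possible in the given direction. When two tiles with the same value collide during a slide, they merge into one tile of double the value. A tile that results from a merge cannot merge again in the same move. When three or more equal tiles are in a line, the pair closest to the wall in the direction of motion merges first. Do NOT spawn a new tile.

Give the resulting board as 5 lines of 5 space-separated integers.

Answer:  0  0 16 64  2
 0  0  0 16  2
 0  0  0  0 64
 0  0  0  0  4
 0  0  0  0  0

Derivation:
Slide right:
row 0: [0, 16, 64, 0, 2] -> [0, 0, 16, 64, 2]
row 1: [0, 0, 0, 16, 2] -> [0, 0, 0, 16, 2]
row 2: [0, 0, 0, 0, 64] -> [0, 0, 0, 0, 64]
row 3: [0, 2, 2, 0, 0] -> [0, 0, 0, 0, 4]
row 4: [0, 0, 0, 0, 0] -> [0, 0, 0, 0, 0]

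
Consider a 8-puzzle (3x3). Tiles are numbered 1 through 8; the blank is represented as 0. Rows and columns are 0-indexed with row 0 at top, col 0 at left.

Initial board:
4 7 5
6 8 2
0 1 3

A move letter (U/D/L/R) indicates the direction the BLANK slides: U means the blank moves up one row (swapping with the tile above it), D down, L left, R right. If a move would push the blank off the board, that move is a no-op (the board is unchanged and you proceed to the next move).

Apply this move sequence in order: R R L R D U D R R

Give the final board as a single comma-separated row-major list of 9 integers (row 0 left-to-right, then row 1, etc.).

Answer: 4, 7, 5, 6, 8, 2, 1, 3, 0

Derivation:
After move 1 (R):
4 7 5
6 8 2
1 0 3

After move 2 (R):
4 7 5
6 8 2
1 3 0

After move 3 (L):
4 7 5
6 8 2
1 0 3

After move 4 (R):
4 7 5
6 8 2
1 3 0

After move 5 (D):
4 7 5
6 8 2
1 3 0

After move 6 (U):
4 7 5
6 8 0
1 3 2

After move 7 (D):
4 7 5
6 8 2
1 3 0

After move 8 (R):
4 7 5
6 8 2
1 3 0

After move 9 (R):
4 7 5
6 8 2
1 3 0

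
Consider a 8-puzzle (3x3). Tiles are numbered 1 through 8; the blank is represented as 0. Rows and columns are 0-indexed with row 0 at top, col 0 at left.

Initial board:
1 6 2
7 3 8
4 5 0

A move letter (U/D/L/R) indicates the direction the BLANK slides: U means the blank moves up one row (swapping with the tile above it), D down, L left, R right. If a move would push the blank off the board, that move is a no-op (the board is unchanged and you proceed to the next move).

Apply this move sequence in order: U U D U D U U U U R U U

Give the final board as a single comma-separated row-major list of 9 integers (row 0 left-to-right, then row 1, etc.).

Answer: 1, 6, 0, 7, 3, 2, 4, 5, 8

Derivation:
After move 1 (U):
1 6 2
7 3 0
4 5 8

After move 2 (U):
1 6 0
7 3 2
4 5 8

After move 3 (D):
1 6 2
7 3 0
4 5 8

After move 4 (U):
1 6 0
7 3 2
4 5 8

After move 5 (D):
1 6 2
7 3 0
4 5 8

After move 6 (U):
1 6 0
7 3 2
4 5 8

After move 7 (U):
1 6 0
7 3 2
4 5 8

After move 8 (U):
1 6 0
7 3 2
4 5 8

After move 9 (U):
1 6 0
7 3 2
4 5 8

After move 10 (R):
1 6 0
7 3 2
4 5 8

After move 11 (U):
1 6 0
7 3 2
4 5 8

After move 12 (U):
1 6 0
7 3 2
4 5 8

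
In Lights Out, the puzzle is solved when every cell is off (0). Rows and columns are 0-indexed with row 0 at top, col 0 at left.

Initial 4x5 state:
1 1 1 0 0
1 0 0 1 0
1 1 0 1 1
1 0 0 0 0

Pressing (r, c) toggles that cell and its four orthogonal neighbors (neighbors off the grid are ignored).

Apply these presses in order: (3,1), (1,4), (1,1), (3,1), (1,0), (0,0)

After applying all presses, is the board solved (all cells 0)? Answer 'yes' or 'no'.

After press 1 at (3,1):
1 1 1 0 0
1 0 0 1 0
1 0 0 1 1
0 1 1 0 0

After press 2 at (1,4):
1 1 1 0 1
1 0 0 0 1
1 0 0 1 0
0 1 1 0 0

After press 3 at (1,1):
1 0 1 0 1
0 1 1 0 1
1 1 0 1 0
0 1 1 0 0

After press 4 at (3,1):
1 0 1 0 1
0 1 1 0 1
1 0 0 1 0
1 0 0 0 0

After press 5 at (1,0):
0 0 1 0 1
1 0 1 0 1
0 0 0 1 0
1 0 0 0 0

After press 6 at (0,0):
1 1 1 0 1
0 0 1 0 1
0 0 0 1 0
1 0 0 0 0

Lights still on: 8

Answer: no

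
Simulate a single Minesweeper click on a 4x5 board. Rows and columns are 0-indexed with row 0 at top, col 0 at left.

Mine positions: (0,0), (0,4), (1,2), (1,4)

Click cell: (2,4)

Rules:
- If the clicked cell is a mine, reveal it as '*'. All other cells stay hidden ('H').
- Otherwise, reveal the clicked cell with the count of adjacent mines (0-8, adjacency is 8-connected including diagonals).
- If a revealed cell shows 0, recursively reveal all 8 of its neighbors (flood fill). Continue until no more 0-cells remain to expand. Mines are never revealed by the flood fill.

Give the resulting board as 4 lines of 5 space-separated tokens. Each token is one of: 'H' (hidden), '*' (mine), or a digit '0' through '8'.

H H H H H
H H H H H
H H H H 1
H H H H H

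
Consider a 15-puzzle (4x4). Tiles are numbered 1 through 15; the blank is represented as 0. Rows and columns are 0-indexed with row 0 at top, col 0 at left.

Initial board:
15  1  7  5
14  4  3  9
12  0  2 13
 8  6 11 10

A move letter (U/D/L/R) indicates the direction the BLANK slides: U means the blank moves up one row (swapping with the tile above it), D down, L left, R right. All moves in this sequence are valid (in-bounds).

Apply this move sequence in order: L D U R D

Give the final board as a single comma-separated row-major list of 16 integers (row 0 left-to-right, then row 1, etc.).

Answer: 15, 1, 7, 5, 14, 4, 3, 9, 12, 6, 2, 13, 8, 0, 11, 10

Derivation:
After move 1 (L):
15  1  7  5
14  4  3  9
 0 12  2 13
 8  6 11 10

After move 2 (D):
15  1  7  5
14  4  3  9
 8 12  2 13
 0  6 11 10

After move 3 (U):
15  1  7  5
14  4  3  9
 0 12  2 13
 8  6 11 10

After move 4 (R):
15  1  7  5
14  4  3  9
12  0  2 13
 8  6 11 10

After move 5 (D):
15  1  7  5
14  4  3  9
12  6  2 13
 8  0 11 10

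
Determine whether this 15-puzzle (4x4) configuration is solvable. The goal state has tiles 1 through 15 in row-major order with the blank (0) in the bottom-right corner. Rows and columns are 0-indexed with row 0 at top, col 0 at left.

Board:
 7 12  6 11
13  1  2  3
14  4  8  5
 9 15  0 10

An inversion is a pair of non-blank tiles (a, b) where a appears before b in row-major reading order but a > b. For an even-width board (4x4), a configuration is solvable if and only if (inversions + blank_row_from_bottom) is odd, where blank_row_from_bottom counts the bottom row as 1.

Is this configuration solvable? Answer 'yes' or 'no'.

Answer: yes

Derivation:
Inversions: 44
Blank is in row 3 (0-indexed from top), which is row 1 counting from the bottom (bottom = 1).
44 + 1 = 45, which is odd, so the puzzle is solvable.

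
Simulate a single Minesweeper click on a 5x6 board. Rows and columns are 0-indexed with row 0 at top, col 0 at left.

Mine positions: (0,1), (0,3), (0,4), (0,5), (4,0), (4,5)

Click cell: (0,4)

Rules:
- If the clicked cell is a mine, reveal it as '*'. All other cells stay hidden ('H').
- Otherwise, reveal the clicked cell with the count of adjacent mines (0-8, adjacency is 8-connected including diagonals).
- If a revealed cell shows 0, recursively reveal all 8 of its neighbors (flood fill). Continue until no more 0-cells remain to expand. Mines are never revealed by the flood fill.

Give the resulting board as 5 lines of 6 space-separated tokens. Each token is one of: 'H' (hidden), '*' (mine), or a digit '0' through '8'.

H H H H * H
H H H H H H
H H H H H H
H H H H H H
H H H H H H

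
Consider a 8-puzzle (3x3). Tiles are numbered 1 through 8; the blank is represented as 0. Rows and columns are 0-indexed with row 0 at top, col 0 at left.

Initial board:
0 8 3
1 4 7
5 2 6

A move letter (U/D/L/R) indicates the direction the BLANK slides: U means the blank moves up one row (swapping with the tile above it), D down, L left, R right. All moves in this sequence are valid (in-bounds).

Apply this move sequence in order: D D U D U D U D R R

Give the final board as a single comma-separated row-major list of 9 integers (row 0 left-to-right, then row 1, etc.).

Answer: 1, 8, 3, 5, 4, 7, 2, 6, 0

Derivation:
After move 1 (D):
1 8 3
0 4 7
5 2 6

After move 2 (D):
1 8 3
5 4 7
0 2 6

After move 3 (U):
1 8 3
0 4 7
5 2 6

After move 4 (D):
1 8 3
5 4 7
0 2 6

After move 5 (U):
1 8 3
0 4 7
5 2 6

After move 6 (D):
1 8 3
5 4 7
0 2 6

After move 7 (U):
1 8 3
0 4 7
5 2 6

After move 8 (D):
1 8 3
5 4 7
0 2 6

After move 9 (R):
1 8 3
5 4 7
2 0 6

After move 10 (R):
1 8 3
5 4 7
2 6 0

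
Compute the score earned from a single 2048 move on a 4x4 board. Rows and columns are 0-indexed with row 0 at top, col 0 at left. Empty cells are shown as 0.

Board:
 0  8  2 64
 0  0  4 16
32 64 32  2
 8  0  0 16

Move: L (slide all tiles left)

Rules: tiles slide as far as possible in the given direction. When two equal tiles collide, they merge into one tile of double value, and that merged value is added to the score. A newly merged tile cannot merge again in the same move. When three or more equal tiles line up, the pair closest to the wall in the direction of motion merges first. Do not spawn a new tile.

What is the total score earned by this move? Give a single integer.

Slide left:
row 0: [0, 8, 2, 64] -> [8, 2, 64, 0]  score +0 (running 0)
row 1: [0, 0, 4, 16] -> [4, 16, 0, 0]  score +0 (running 0)
row 2: [32, 64, 32, 2] -> [32, 64, 32, 2]  score +0 (running 0)
row 3: [8, 0, 0, 16] -> [8, 16, 0, 0]  score +0 (running 0)
Board after move:
 8  2 64  0
 4 16  0  0
32 64 32  2
 8 16  0  0

Answer: 0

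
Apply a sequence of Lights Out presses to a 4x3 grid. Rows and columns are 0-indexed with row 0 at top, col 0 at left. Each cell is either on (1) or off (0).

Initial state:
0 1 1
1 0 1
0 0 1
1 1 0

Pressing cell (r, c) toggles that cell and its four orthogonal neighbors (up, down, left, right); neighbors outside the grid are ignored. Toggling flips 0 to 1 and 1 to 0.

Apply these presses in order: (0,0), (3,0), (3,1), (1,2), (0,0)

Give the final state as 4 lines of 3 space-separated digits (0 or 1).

Answer: 0 1 0
1 1 0
1 1 0
1 1 1

Derivation:
After press 1 at (0,0):
1 0 1
0 0 1
0 0 1
1 1 0

After press 2 at (3,0):
1 0 1
0 0 1
1 0 1
0 0 0

After press 3 at (3,1):
1 0 1
0 0 1
1 1 1
1 1 1

After press 4 at (1,2):
1 0 0
0 1 0
1 1 0
1 1 1

After press 5 at (0,0):
0 1 0
1 1 0
1 1 0
1 1 1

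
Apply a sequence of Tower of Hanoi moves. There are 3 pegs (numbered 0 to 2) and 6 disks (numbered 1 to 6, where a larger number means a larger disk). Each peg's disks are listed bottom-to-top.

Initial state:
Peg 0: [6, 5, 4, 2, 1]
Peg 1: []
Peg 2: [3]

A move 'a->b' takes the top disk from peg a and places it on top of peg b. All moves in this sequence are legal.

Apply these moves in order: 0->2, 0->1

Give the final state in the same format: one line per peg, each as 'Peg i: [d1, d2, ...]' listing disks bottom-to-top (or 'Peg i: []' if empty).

After move 1 (0->2):
Peg 0: [6, 5, 4, 2]
Peg 1: []
Peg 2: [3, 1]

After move 2 (0->1):
Peg 0: [6, 5, 4]
Peg 1: [2]
Peg 2: [3, 1]

Answer: Peg 0: [6, 5, 4]
Peg 1: [2]
Peg 2: [3, 1]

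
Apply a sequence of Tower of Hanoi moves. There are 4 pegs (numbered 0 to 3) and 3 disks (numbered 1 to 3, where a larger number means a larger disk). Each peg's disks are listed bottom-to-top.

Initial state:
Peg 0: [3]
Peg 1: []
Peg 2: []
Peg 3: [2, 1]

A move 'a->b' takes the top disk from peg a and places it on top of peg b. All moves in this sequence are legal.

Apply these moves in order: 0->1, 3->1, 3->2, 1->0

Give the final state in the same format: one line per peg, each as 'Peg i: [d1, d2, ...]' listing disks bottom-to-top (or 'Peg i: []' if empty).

After move 1 (0->1):
Peg 0: []
Peg 1: [3]
Peg 2: []
Peg 3: [2, 1]

After move 2 (3->1):
Peg 0: []
Peg 1: [3, 1]
Peg 2: []
Peg 3: [2]

After move 3 (3->2):
Peg 0: []
Peg 1: [3, 1]
Peg 2: [2]
Peg 3: []

After move 4 (1->0):
Peg 0: [1]
Peg 1: [3]
Peg 2: [2]
Peg 3: []

Answer: Peg 0: [1]
Peg 1: [3]
Peg 2: [2]
Peg 3: []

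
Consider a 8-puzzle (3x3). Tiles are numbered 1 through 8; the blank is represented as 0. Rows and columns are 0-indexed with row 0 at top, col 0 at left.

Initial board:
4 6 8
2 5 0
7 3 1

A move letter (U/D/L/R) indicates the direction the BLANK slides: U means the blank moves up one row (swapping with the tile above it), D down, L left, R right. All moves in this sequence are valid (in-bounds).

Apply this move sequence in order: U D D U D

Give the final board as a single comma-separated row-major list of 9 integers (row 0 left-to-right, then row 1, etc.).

After move 1 (U):
4 6 0
2 5 8
7 3 1

After move 2 (D):
4 6 8
2 5 0
7 3 1

After move 3 (D):
4 6 8
2 5 1
7 3 0

After move 4 (U):
4 6 8
2 5 0
7 3 1

After move 5 (D):
4 6 8
2 5 1
7 3 0

Answer: 4, 6, 8, 2, 5, 1, 7, 3, 0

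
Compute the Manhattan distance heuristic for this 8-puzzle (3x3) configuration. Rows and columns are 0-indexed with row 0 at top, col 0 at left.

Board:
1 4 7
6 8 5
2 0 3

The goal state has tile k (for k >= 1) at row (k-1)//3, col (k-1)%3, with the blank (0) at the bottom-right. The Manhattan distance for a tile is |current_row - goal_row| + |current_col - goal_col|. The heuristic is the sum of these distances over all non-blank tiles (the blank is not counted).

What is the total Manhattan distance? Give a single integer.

Answer: 15

Derivation:
Tile 1: at (0,0), goal (0,0), distance |0-0|+|0-0| = 0
Tile 4: at (0,1), goal (1,0), distance |0-1|+|1-0| = 2
Tile 7: at (0,2), goal (2,0), distance |0-2|+|2-0| = 4
Tile 6: at (1,0), goal (1,2), distance |1-1|+|0-2| = 2
Tile 8: at (1,1), goal (2,1), distance |1-2|+|1-1| = 1
Tile 5: at (1,2), goal (1,1), distance |1-1|+|2-1| = 1
Tile 2: at (2,0), goal (0,1), distance |2-0|+|0-1| = 3
Tile 3: at (2,2), goal (0,2), distance |2-0|+|2-2| = 2
Sum: 0 + 2 + 4 + 2 + 1 + 1 + 3 + 2 = 15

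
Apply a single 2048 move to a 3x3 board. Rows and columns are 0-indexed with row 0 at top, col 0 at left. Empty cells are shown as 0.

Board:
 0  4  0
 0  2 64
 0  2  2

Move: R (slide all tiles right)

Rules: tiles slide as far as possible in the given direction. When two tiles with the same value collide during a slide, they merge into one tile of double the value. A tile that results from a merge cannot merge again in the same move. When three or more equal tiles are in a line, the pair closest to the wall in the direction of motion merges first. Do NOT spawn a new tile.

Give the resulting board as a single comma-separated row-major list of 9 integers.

Slide right:
row 0: [0, 4, 0] -> [0, 0, 4]
row 1: [0, 2, 64] -> [0, 2, 64]
row 2: [0, 2, 2] -> [0, 0, 4]

Answer: 0, 0, 4, 0, 2, 64, 0, 0, 4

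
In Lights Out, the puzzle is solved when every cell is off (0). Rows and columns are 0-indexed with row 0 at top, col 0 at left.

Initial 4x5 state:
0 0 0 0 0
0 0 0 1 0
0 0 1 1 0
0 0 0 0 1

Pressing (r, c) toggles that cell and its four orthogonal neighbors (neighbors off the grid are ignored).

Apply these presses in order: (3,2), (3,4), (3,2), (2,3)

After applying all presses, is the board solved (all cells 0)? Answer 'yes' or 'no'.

After press 1 at (3,2):
0 0 0 0 0
0 0 0 1 0
0 0 0 1 0
0 1 1 1 1

After press 2 at (3,4):
0 0 0 0 0
0 0 0 1 0
0 0 0 1 1
0 1 1 0 0

After press 3 at (3,2):
0 0 0 0 0
0 0 0 1 0
0 0 1 1 1
0 0 0 1 0

After press 4 at (2,3):
0 0 0 0 0
0 0 0 0 0
0 0 0 0 0
0 0 0 0 0

Lights still on: 0

Answer: yes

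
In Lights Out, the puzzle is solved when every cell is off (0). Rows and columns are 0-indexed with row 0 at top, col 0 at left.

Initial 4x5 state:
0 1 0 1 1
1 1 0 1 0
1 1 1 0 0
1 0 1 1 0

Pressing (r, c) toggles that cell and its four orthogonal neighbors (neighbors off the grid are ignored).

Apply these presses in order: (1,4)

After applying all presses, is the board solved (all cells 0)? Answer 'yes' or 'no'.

Answer: no

Derivation:
After press 1 at (1,4):
0 1 0 1 0
1 1 0 0 1
1 1 1 0 1
1 0 1 1 0

Lights still on: 12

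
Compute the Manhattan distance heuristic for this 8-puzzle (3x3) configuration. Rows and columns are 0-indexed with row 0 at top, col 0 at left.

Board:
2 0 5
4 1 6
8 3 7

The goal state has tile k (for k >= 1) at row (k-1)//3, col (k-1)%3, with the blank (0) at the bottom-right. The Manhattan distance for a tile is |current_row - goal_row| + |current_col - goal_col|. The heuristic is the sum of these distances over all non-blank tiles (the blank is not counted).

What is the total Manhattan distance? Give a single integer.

Tile 2: (0,0)->(0,1) = 1
Tile 5: (0,2)->(1,1) = 2
Tile 4: (1,0)->(1,0) = 0
Tile 1: (1,1)->(0,0) = 2
Tile 6: (1,2)->(1,2) = 0
Tile 8: (2,0)->(2,1) = 1
Tile 3: (2,1)->(0,2) = 3
Tile 7: (2,2)->(2,0) = 2
Sum: 1 + 2 + 0 + 2 + 0 + 1 + 3 + 2 = 11

Answer: 11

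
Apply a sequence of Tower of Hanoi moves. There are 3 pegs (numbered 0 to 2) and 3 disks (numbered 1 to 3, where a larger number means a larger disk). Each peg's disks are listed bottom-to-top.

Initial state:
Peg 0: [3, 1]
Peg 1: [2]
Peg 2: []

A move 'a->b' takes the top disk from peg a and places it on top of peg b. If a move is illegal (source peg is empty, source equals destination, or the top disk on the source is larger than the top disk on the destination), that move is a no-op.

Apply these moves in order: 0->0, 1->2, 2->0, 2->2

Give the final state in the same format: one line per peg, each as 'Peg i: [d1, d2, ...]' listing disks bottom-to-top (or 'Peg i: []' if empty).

After move 1 (0->0):
Peg 0: [3, 1]
Peg 1: [2]
Peg 2: []

After move 2 (1->2):
Peg 0: [3, 1]
Peg 1: []
Peg 2: [2]

After move 3 (2->0):
Peg 0: [3, 1]
Peg 1: []
Peg 2: [2]

After move 4 (2->2):
Peg 0: [3, 1]
Peg 1: []
Peg 2: [2]

Answer: Peg 0: [3, 1]
Peg 1: []
Peg 2: [2]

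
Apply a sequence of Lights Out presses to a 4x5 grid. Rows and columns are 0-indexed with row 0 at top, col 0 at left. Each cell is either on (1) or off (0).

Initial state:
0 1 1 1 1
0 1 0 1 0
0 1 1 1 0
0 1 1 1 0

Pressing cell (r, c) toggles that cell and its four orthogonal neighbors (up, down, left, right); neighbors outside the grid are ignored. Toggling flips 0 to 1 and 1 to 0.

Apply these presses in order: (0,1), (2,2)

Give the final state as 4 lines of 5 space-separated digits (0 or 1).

Answer: 1 0 0 1 1
0 0 1 1 0
0 0 0 0 0
0 1 0 1 0

Derivation:
After press 1 at (0,1):
1 0 0 1 1
0 0 0 1 0
0 1 1 1 0
0 1 1 1 0

After press 2 at (2,2):
1 0 0 1 1
0 0 1 1 0
0 0 0 0 0
0 1 0 1 0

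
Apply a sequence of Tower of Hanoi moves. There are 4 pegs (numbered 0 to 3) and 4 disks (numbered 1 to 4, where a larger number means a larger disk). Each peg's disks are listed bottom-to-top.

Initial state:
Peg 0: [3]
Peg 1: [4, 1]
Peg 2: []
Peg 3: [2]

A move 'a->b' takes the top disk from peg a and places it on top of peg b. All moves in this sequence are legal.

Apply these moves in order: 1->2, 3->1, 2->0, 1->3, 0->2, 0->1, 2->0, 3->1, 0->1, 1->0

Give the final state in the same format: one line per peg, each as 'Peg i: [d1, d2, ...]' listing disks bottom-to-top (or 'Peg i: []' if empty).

After move 1 (1->2):
Peg 0: [3]
Peg 1: [4]
Peg 2: [1]
Peg 3: [2]

After move 2 (3->1):
Peg 0: [3]
Peg 1: [4, 2]
Peg 2: [1]
Peg 3: []

After move 3 (2->0):
Peg 0: [3, 1]
Peg 1: [4, 2]
Peg 2: []
Peg 3: []

After move 4 (1->3):
Peg 0: [3, 1]
Peg 1: [4]
Peg 2: []
Peg 3: [2]

After move 5 (0->2):
Peg 0: [3]
Peg 1: [4]
Peg 2: [1]
Peg 3: [2]

After move 6 (0->1):
Peg 0: []
Peg 1: [4, 3]
Peg 2: [1]
Peg 3: [2]

After move 7 (2->0):
Peg 0: [1]
Peg 1: [4, 3]
Peg 2: []
Peg 3: [2]

After move 8 (3->1):
Peg 0: [1]
Peg 1: [4, 3, 2]
Peg 2: []
Peg 3: []

After move 9 (0->1):
Peg 0: []
Peg 1: [4, 3, 2, 1]
Peg 2: []
Peg 3: []

After move 10 (1->0):
Peg 0: [1]
Peg 1: [4, 3, 2]
Peg 2: []
Peg 3: []

Answer: Peg 0: [1]
Peg 1: [4, 3, 2]
Peg 2: []
Peg 3: []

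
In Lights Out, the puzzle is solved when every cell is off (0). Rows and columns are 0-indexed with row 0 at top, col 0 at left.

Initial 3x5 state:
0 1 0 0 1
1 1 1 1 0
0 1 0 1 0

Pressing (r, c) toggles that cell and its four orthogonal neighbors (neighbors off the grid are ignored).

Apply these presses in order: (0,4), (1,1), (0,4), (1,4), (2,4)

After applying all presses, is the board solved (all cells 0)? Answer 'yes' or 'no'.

Answer: yes

Derivation:
After press 1 at (0,4):
0 1 0 1 0
1 1 1 1 1
0 1 0 1 0

After press 2 at (1,1):
0 0 0 1 0
0 0 0 1 1
0 0 0 1 0

After press 3 at (0,4):
0 0 0 0 1
0 0 0 1 0
0 0 0 1 0

After press 4 at (1,4):
0 0 0 0 0
0 0 0 0 1
0 0 0 1 1

After press 5 at (2,4):
0 0 0 0 0
0 0 0 0 0
0 0 0 0 0

Lights still on: 0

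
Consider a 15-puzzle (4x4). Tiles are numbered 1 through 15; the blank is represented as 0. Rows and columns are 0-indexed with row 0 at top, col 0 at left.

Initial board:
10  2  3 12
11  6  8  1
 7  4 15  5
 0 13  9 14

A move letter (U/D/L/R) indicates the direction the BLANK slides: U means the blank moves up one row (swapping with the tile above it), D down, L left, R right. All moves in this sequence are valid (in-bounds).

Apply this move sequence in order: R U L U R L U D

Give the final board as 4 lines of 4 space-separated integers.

After move 1 (R):
10  2  3 12
11  6  8  1
 7  4 15  5
13  0  9 14

After move 2 (U):
10  2  3 12
11  6  8  1
 7  0 15  5
13  4  9 14

After move 3 (L):
10  2  3 12
11  6  8  1
 0  7 15  5
13  4  9 14

After move 4 (U):
10  2  3 12
 0  6  8  1
11  7 15  5
13  4  9 14

After move 5 (R):
10  2  3 12
 6  0  8  1
11  7 15  5
13  4  9 14

After move 6 (L):
10  2  3 12
 0  6  8  1
11  7 15  5
13  4  9 14

After move 7 (U):
 0  2  3 12
10  6  8  1
11  7 15  5
13  4  9 14

After move 8 (D):
10  2  3 12
 0  6  8  1
11  7 15  5
13  4  9 14

Answer: 10  2  3 12
 0  6  8  1
11  7 15  5
13  4  9 14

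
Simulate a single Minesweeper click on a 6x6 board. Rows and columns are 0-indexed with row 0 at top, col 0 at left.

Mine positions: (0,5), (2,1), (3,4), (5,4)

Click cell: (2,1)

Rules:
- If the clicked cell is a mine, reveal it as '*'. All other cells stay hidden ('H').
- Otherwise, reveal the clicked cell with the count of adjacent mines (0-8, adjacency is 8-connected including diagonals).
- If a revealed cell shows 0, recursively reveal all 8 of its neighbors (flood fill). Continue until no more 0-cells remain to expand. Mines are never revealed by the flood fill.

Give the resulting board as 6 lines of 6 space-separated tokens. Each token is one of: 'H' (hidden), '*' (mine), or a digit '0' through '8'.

H H H H H H
H H H H H H
H * H H H H
H H H H H H
H H H H H H
H H H H H H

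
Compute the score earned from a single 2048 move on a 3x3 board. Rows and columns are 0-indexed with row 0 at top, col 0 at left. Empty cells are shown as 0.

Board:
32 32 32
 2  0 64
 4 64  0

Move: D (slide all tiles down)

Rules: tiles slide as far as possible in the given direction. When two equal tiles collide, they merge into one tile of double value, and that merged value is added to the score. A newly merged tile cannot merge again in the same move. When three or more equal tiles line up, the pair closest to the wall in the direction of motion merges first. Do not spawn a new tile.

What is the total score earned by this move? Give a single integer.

Answer: 0

Derivation:
Slide down:
col 0: [32, 2, 4] -> [32, 2, 4]  score +0 (running 0)
col 1: [32, 0, 64] -> [0, 32, 64]  score +0 (running 0)
col 2: [32, 64, 0] -> [0, 32, 64]  score +0 (running 0)
Board after move:
32  0  0
 2 32 32
 4 64 64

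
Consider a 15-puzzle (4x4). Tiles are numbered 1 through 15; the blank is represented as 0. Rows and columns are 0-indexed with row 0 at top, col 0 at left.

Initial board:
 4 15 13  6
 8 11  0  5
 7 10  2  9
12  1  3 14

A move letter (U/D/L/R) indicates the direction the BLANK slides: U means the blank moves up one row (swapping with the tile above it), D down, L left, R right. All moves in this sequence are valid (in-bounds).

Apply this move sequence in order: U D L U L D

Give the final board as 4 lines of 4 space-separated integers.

Answer:  8  4 13  6
 0 15 11  5
 7 10  2  9
12  1  3 14

Derivation:
After move 1 (U):
 4 15  0  6
 8 11 13  5
 7 10  2  9
12  1  3 14

After move 2 (D):
 4 15 13  6
 8 11  0  5
 7 10  2  9
12  1  3 14

After move 3 (L):
 4 15 13  6
 8  0 11  5
 7 10  2  9
12  1  3 14

After move 4 (U):
 4  0 13  6
 8 15 11  5
 7 10  2  9
12  1  3 14

After move 5 (L):
 0  4 13  6
 8 15 11  5
 7 10  2  9
12  1  3 14

After move 6 (D):
 8  4 13  6
 0 15 11  5
 7 10  2  9
12  1  3 14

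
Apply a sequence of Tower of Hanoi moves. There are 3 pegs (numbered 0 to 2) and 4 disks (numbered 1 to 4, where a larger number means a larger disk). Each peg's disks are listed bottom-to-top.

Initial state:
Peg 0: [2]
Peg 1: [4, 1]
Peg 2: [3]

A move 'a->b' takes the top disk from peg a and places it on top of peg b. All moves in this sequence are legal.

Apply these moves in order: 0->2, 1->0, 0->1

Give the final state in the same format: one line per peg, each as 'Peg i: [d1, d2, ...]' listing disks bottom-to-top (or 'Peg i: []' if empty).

After move 1 (0->2):
Peg 0: []
Peg 1: [4, 1]
Peg 2: [3, 2]

After move 2 (1->0):
Peg 0: [1]
Peg 1: [4]
Peg 2: [3, 2]

After move 3 (0->1):
Peg 0: []
Peg 1: [4, 1]
Peg 2: [3, 2]

Answer: Peg 0: []
Peg 1: [4, 1]
Peg 2: [3, 2]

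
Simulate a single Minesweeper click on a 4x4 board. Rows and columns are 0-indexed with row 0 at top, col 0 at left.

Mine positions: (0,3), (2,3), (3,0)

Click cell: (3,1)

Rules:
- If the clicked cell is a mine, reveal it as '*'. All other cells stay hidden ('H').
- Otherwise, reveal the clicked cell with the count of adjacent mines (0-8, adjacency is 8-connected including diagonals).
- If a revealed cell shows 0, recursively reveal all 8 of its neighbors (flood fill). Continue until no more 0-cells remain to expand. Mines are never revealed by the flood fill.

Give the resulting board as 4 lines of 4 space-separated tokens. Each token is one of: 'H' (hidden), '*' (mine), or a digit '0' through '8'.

H H H H
H H H H
H H H H
H 1 H H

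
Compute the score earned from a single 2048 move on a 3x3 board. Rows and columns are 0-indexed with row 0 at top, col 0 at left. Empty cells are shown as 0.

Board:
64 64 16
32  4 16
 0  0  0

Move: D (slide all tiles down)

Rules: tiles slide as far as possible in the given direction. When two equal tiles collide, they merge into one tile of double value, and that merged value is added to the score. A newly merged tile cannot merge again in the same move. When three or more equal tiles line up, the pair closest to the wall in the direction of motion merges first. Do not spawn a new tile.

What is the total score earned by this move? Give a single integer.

Slide down:
col 0: [64, 32, 0] -> [0, 64, 32]  score +0 (running 0)
col 1: [64, 4, 0] -> [0, 64, 4]  score +0 (running 0)
col 2: [16, 16, 0] -> [0, 0, 32]  score +32 (running 32)
Board after move:
 0  0  0
64 64  0
32  4 32

Answer: 32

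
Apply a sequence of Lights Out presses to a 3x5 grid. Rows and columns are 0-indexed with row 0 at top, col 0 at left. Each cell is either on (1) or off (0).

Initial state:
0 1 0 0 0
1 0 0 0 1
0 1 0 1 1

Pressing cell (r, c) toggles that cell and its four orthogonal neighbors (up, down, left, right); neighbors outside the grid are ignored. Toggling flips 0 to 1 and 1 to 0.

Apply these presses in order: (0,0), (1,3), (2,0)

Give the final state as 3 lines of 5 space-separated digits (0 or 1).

Answer: 1 0 0 1 0
1 0 1 1 0
1 0 0 0 1

Derivation:
After press 1 at (0,0):
1 0 0 0 0
0 0 0 0 1
0 1 0 1 1

After press 2 at (1,3):
1 0 0 1 0
0 0 1 1 0
0 1 0 0 1

After press 3 at (2,0):
1 0 0 1 0
1 0 1 1 0
1 0 0 0 1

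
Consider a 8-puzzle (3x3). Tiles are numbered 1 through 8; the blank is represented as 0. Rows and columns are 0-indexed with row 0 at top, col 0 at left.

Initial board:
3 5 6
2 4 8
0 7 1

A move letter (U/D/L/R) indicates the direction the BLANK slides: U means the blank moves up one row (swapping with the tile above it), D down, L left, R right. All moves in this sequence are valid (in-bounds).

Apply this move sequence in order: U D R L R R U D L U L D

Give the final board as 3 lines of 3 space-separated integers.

After move 1 (U):
3 5 6
0 4 8
2 7 1

After move 2 (D):
3 5 6
2 4 8
0 7 1

After move 3 (R):
3 5 6
2 4 8
7 0 1

After move 4 (L):
3 5 6
2 4 8
0 7 1

After move 5 (R):
3 5 6
2 4 8
7 0 1

After move 6 (R):
3 5 6
2 4 8
7 1 0

After move 7 (U):
3 5 6
2 4 0
7 1 8

After move 8 (D):
3 5 6
2 4 8
7 1 0

After move 9 (L):
3 5 6
2 4 8
7 0 1

After move 10 (U):
3 5 6
2 0 8
7 4 1

After move 11 (L):
3 5 6
0 2 8
7 4 1

After move 12 (D):
3 5 6
7 2 8
0 4 1

Answer: 3 5 6
7 2 8
0 4 1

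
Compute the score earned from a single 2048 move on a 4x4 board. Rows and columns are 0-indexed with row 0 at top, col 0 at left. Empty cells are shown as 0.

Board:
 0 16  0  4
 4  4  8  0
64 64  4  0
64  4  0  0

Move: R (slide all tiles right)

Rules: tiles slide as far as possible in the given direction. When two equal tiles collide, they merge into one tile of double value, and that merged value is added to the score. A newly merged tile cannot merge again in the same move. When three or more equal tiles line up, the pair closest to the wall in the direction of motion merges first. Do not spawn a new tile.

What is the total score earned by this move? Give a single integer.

Slide right:
row 0: [0, 16, 0, 4] -> [0, 0, 16, 4]  score +0 (running 0)
row 1: [4, 4, 8, 0] -> [0, 0, 8, 8]  score +8 (running 8)
row 2: [64, 64, 4, 0] -> [0, 0, 128, 4]  score +128 (running 136)
row 3: [64, 4, 0, 0] -> [0, 0, 64, 4]  score +0 (running 136)
Board after move:
  0   0  16   4
  0   0   8   8
  0   0 128   4
  0   0  64   4

Answer: 136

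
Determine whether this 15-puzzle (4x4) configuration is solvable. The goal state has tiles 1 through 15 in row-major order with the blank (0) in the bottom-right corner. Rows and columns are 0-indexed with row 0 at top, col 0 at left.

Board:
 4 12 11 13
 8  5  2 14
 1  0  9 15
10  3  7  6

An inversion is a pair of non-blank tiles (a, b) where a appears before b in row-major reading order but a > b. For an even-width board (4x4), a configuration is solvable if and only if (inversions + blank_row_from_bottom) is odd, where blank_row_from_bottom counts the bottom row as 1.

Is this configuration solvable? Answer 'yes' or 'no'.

Answer: no

Derivation:
Inversions: 58
Blank is in row 2 (0-indexed from top), which is row 2 counting from the bottom (bottom = 1).
58 + 2 = 60, which is even, so the puzzle is not solvable.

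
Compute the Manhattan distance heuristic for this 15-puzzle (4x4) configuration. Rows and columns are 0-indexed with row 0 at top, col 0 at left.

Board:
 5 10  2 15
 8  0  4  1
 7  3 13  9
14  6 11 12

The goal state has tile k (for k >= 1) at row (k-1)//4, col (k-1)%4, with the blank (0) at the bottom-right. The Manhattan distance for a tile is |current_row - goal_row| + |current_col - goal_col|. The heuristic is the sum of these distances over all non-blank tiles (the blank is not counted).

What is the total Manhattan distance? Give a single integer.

Tile 5: at (0,0), goal (1,0), distance |0-1|+|0-0| = 1
Tile 10: at (0,1), goal (2,1), distance |0-2|+|1-1| = 2
Tile 2: at (0,2), goal (0,1), distance |0-0|+|2-1| = 1
Tile 15: at (0,3), goal (3,2), distance |0-3|+|3-2| = 4
Tile 8: at (1,0), goal (1,3), distance |1-1|+|0-3| = 3
Tile 4: at (1,2), goal (0,3), distance |1-0|+|2-3| = 2
Tile 1: at (1,3), goal (0,0), distance |1-0|+|3-0| = 4
Tile 7: at (2,0), goal (1,2), distance |2-1|+|0-2| = 3
Tile 3: at (2,1), goal (0,2), distance |2-0|+|1-2| = 3
Tile 13: at (2,2), goal (3,0), distance |2-3|+|2-0| = 3
Tile 9: at (2,3), goal (2,0), distance |2-2|+|3-0| = 3
Tile 14: at (3,0), goal (3,1), distance |3-3|+|0-1| = 1
Tile 6: at (3,1), goal (1,1), distance |3-1|+|1-1| = 2
Tile 11: at (3,2), goal (2,2), distance |3-2|+|2-2| = 1
Tile 12: at (3,3), goal (2,3), distance |3-2|+|3-3| = 1
Sum: 1 + 2 + 1 + 4 + 3 + 2 + 4 + 3 + 3 + 3 + 3 + 1 + 2 + 1 + 1 = 34

Answer: 34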